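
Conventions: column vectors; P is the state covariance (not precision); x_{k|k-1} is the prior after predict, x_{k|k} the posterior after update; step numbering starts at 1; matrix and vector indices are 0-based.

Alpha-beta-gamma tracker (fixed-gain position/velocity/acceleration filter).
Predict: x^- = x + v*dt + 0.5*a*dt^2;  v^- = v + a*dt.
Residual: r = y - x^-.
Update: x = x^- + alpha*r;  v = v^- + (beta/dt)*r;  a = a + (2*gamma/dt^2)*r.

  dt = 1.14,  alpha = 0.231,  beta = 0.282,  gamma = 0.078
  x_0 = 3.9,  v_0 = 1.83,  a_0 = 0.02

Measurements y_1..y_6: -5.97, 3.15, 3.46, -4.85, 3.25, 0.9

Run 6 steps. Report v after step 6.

v_post = 1.2458

step 1: x_pred=5.9992  r=-11.9692  x^+=3.2343  v^+=-1.1080  a^+=-1.4167
step 2: x_pred=1.0506  r=2.0994  x^+=1.5356  v^+=-2.2038  a^+=-1.1647
step 3: x_pred=-1.7336  r=5.1936  x^+=-0.5339  v^+=-2.2468  a^+=-0.5413
step 4: x_pred=-3.4470  r=-1.4030  x^+=-3.7711  v^+=-3.2110  a^+=-0.7097
step 5: x_pred=-7.8928  r=11.1428  x^+=-5.3188  v^+=-1.2637  a^+=0.6278
step 6: x_pred=-6.3515  r=7.2515  x^+=-4.6764  v^+=1.2458  a^+=1.4983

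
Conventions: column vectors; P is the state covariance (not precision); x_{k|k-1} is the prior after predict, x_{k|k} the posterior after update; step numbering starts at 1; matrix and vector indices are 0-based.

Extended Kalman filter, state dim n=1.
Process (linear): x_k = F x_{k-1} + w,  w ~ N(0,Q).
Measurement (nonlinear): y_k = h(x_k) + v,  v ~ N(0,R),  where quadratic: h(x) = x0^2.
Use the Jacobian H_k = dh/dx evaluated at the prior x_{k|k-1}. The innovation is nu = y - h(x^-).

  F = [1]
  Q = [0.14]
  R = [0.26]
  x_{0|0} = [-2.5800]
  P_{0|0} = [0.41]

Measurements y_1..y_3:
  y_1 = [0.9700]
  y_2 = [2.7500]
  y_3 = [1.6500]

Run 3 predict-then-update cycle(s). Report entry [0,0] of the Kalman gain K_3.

K[0,0] = -0.2659

step 1: x^-=[-2.5800]  P^-=[0.5500]  H_jac=[-5.1600]  S=[14.9041]  K=[-0.1904]  nu=[-5.6864]  x^+=[-1.4972]  P^+=[0.0096]
step 2: x^-=[-1.4972]  P^-=[0.1496]  H_jac=[-2.9944]  S=[1.6013]  K=[-0.2797]  nu=[0.5084]  x^+=[-1.6394]  P^+=[0.0243]
step 3: x^-=[-1.6394]  P^-=[0.1643]  H_jac=[-3.2788]  S=[2.0262]  K=[-0.2659]  nu=[-1.0377]  x^+=[-1.3635]  P^+=[0.0211]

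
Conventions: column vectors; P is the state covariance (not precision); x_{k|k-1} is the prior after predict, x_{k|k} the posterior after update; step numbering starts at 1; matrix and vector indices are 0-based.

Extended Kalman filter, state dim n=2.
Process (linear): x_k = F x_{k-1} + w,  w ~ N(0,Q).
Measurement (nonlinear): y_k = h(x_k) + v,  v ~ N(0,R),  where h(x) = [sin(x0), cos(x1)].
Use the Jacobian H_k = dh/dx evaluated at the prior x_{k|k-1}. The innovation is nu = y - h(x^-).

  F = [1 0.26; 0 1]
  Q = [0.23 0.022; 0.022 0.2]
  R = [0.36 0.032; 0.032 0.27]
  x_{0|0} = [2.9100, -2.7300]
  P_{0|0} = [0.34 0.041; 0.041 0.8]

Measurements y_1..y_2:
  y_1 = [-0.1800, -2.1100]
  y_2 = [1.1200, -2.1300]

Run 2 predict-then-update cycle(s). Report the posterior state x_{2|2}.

step 1: x^-=[2.2002, -2.7300]  P^-=[0.6454 0.2710; 0.2710 1.0000]  H_jac=[-0.5887 0.0000; 0.0000 0.4001]  S=[0.5836 -0.0318; -0.0318 0.4301]  K=[-0.6398 0.2048; -0.2235 0.9137]  nu=[-0.9884, -1.1935]  x^+=[2.5882, -3.5996]  P^+=[0.3801 0.0870; 0.0870 0.5988]
step 2: x^-=[1.6523, -3.5996]  P^-=[0.6959 0.2647; 0.2647 0.7988]  H_jac=[-0.0814 0.0000; 0.0000 -0.4422]  S=[0.3646 0.0415; 0.0415 0.4262]  K=[-0.1254 -0.2624; 0.0357 -0.8323]  nu=[0.1233, -1.2331]  x^+=[1.9604, -2.5690]  P^+=[0.6580 0.1693; 0.1693 0.5056]

x_post = [1.9604, -2.5690]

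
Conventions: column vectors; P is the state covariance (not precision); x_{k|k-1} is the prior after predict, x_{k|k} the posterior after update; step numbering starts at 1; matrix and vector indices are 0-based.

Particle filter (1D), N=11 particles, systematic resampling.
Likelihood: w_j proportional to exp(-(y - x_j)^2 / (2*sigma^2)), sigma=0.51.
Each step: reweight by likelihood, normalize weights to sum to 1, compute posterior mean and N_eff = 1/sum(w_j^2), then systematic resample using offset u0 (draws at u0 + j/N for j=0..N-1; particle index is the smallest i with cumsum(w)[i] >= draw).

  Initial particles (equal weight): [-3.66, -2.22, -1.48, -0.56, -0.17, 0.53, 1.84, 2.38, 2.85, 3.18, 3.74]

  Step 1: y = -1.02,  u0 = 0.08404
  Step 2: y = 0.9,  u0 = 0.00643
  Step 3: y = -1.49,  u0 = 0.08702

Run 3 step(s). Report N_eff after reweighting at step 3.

N_eff = 6.1323

step 1: w=[0.0000, 0.0380, 0.4026, 0.4026, 0.1508, 0.0060, 0.0000, 0.0000, 0.0000, 0.0000, 0.0000]  mean=-0.9281  Neff=2.8699  idx=[2, 2, 2, 2, 3, 3, 3, 3, 3, 4, 4]
step 2: w=[0.0001, 0.0001, 0.0001, 0.0001, 0.0545, 0.0545, 0.0545, 0.0545, 0.0545, 0.3635, 0.3635]  mean=-0.2767  Neff=3.5822  idx=[4, 5, 7, 9, 9, 9, 9, 10, 10, 10, 10]
step 3: w=[0.2232, 0.2232, 0.2232, 0.0413, 0.0413, 0.0413, 0.0413, 0.0413, 0.0413, 0.0413, 0.0413]  mean=-0.4311  Neff=6.1323  idx=[0, 0, 1, 1, 2, 2, 2, 4, 6, 8, 10]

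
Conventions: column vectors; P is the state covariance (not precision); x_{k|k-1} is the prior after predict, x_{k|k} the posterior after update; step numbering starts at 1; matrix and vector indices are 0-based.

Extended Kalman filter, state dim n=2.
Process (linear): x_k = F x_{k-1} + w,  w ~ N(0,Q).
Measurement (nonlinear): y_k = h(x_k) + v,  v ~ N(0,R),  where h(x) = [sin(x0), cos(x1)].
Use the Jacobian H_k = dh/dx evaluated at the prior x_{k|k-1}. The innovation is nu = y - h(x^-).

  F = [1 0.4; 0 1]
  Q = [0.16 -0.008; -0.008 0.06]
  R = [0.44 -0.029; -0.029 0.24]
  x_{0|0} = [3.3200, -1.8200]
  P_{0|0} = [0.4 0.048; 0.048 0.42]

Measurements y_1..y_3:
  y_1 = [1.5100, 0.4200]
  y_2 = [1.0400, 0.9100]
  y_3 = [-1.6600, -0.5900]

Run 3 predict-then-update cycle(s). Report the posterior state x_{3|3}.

x_post = [-0.0641, -1.6525]

step 1: x^-=[2.5920, -1.8200]  P^-=[0.6656 0.2080; 0.2080 0.4800]  H_jac=[-0.8527 0.0000; 0.0000 0.9691]  S=[0.9240 -0.2009; -0.2009 0.6908]  K=[-0.5880 0.1208; -0.0486 0.6592]  nu=[0.9877, 0.6666]  x^+=[2.0918, -1.4286]  P^+=[0.3075 0.0475; 0.0475 0.1647]
step 2: x^-=[1.5204, -1.4286]  P^-=[0.5319 0.1054; 0.1054 0.2247]  H_jac=[0.0504 0.0000; 0.0000 0.9899]  S=[0.4414 -0.0237; -0.0237 0.4602]  K=[0.0732 0.2305; 0.0381 0.4853]  nu=[0.0413, 0.7682]  x^+=[1.7004, -1.0541]  P^+=[0.5059 0.0537; 0.0537 0.1166]
step 3: x^-=[1.2788, -1.0541]  P^-=[0.7275 0.0924; 0.0924 0.1766]  H_jac=[0.2879 0.0000; 0.0000 0.8695]  S=[0.5003 -0.0059; -0.0059 0.3735]  K=[0.4212 0.2217; 0.0580 0.4119]  nu=[-2.6177, -1.0840]  x^+=[-0.0641, -1.6525]  P^+=[0.6215 0.0471; 0.0471 0.1118]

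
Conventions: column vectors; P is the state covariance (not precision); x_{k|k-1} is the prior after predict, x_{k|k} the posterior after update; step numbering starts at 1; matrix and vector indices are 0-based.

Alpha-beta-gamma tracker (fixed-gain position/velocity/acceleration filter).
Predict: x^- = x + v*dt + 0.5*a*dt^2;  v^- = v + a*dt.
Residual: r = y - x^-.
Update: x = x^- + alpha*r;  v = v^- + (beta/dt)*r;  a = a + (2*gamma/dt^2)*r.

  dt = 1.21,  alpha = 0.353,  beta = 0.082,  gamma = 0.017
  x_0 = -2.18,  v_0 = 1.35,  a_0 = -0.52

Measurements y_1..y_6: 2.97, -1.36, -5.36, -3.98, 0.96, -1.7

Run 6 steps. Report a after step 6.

a_post = -0.3969

step 1: x_pred=-0.9272  r=3.8972  x^+=0.4485  v^+=0.9849  a^+=-0.4295
step 2: x_pred=1.3259  r=-2.6859  x^+=0.3777  v^+=0.2832  a^+=-0.4919
step 3: x_pred=0.3603  r=-5.7203  x^+=-1.6589  v^+=-0.6996  a^+=-0.6247
step 4: x_pred=-2.9628  r=-1.0172  x^+=-3.3219  v^+=-1.5245  a^+=-0.6483
step 5: x_pred=-5.6411  r=6.6011  x^+=-3.3109  v^+=-1.8616  a^+=-0.4950
step 6: x_pred=-5.9258  r=4.2258  x^+=-4.4341  v^+=-2.1742  a^+=-0.3969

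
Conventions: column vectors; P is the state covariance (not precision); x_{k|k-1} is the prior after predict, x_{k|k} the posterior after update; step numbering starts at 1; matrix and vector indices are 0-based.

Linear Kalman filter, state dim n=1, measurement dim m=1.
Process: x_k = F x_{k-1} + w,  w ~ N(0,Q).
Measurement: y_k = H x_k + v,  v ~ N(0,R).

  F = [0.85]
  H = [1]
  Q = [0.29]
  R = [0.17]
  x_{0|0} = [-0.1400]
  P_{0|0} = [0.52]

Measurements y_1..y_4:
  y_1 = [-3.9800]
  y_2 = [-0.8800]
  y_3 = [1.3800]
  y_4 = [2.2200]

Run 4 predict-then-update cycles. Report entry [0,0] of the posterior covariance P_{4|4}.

P_post[0,0] = 0.1169

step 1: x^-=[-0.1190]  P^-=[0.6657]  S=[0.8357]  K=[0.7966]  nu=[-3.8610]  x^+=[-3.1946]  P^+=[0.1354]
step 2: x^-=[-2.7154]  P^-=[0.3878]  S=[0.5578]  K=[0.6953]  nu=[1.8354]  x^+=[-1.4393]  P^+=[0.1182]
step 3: x^-=[-1.2234]  P^-=[0.3754]  S=[0.5454]  K=[0.6883]  nu=[2.6034]  x^+=[0.5685]  P^+=[0.1170]
step 4: x^-=[0.4832]  P^-=[0.3745]  S=[0.5445]  K=[0.6878]  nu=[1.7368]  x^+=[1.6778]  P^+=[0.1169]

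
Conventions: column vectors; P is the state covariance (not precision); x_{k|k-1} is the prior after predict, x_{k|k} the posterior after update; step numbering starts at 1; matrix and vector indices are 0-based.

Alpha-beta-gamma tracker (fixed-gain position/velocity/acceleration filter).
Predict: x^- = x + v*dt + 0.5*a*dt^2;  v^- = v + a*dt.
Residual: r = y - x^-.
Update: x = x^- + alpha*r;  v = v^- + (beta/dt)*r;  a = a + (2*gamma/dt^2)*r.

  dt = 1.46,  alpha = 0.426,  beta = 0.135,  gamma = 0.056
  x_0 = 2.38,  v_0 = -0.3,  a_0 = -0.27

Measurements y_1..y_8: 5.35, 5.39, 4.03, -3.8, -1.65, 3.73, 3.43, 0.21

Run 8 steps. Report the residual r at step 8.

step 1: x_pred=1.6542  r=3.6958  x^+=3.2286  v^+=-0.3525  a^+=-0.0758
step 2: x_pred=2.6332  r=2.7568  x^+=3.8076  v^+=-0.2082  a^+=0.0690
step 3: x_pred=3.5771  r=0.4529  x^+=3.7701  v^+=-0.0656  a^+=0.0928
step 4: x_pred=3.7732  r=-7.5732  x^+=0.5470  v^+=-0.6303  a^+=-0.3051
step 5: x_pred=-0.6984  r=-0.9516  x^+=-1.1038  v^+=-1.1637  a^+=-0.3551
step 6: x_pred=-3.1813  r=6.9113  x^+=-0.2371  v^+=-1.0431  a^+=0.0080
step 7: x_pred=-1.7515  r=5.1815  x^+=0.4558  v^+=-0.5523  a^+=0.2803
step 8: x_pred=-0.0517  r=0.2617  x^+=0.0598  v^+=-0.1188  a^+=0.2940

resid = 0.2617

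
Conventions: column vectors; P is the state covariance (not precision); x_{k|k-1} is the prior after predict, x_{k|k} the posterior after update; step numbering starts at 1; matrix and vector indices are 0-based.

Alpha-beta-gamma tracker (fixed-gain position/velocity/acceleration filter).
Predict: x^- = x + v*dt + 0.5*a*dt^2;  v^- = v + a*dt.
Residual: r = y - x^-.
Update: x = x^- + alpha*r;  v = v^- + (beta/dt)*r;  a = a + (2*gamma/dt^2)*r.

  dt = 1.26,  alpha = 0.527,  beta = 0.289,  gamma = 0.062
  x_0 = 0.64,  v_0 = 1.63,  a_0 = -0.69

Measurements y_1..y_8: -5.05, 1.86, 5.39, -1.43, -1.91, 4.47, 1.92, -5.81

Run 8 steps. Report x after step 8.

step 1: x_pred=2.1461  r=-7.1961  x^+=-1.6463  v^+=-0.8899  a^+=-1.2521
step 2: x_pred=-3.7614  r=5.6214  x^+=-0.7989  v^+=-1.1782  a^+=-0.8130
step 3: x_pred=-2.9288  r=8.3188  x^+=1.4552  v^+=-0.2945  a^+=-0.1632
step 4: x_pred=0.9546  r=-2.3846  x^+=-0.3021  v^+=-1.0471  a^+=-0.3495
step 5: x_pred=-1.8989  r=-0.0111  x^+=-1.9047  v^+=-1.4900  a^+=-0.3504
step 6: x_pred=-4.0603  r=8.5303  x^+=0.4352  v^+=0.0251  a^+=0.3159
step 7: x_pred=0.7175  r=1.2025  x^+=1.3512  v^+=0.6989  a^+=0.4098
step 8: x_pred=2.5571  r=-8.3671  x^+=-1.8523  v^+=-0.7039  a^+=-0.2437

x_post = -1.8523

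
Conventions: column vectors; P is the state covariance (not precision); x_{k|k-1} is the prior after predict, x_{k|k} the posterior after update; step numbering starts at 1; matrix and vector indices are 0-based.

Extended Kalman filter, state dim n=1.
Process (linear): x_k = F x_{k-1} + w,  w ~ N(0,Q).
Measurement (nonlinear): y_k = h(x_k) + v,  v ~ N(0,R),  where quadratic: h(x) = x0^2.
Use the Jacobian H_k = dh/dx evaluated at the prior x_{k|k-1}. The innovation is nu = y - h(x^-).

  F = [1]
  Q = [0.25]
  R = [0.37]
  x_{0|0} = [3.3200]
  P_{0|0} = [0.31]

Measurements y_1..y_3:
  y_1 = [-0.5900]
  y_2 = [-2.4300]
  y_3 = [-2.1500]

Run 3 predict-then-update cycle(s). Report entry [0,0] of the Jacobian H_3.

step 1: x^-=[3.3200]  P^-=[0.5600]  H_jac=[6.6400]  S=[25.0602]  K=[0.1484]  nu=[-11.6124]  x^+=[1.5970]  P^+=[0.0083]
step 2: x^-=[1.5970]  P^-=[0.2583]  H_jac=[3.1939]  S=[3.0046]  K=[0.2745]  nu=[-4.9803]  x^+=[0.2297]  P^+=[0.0318]
step 3: x^-=[0.2297]  P^-=[0.2818]  H_jac=[0.4594]  S=[0.4295]  K=[0.3014]  nu=[-2.2028]  x^+=[-0.4343]  P^+=[0.2428]

H_jac[0,0] = 0.4594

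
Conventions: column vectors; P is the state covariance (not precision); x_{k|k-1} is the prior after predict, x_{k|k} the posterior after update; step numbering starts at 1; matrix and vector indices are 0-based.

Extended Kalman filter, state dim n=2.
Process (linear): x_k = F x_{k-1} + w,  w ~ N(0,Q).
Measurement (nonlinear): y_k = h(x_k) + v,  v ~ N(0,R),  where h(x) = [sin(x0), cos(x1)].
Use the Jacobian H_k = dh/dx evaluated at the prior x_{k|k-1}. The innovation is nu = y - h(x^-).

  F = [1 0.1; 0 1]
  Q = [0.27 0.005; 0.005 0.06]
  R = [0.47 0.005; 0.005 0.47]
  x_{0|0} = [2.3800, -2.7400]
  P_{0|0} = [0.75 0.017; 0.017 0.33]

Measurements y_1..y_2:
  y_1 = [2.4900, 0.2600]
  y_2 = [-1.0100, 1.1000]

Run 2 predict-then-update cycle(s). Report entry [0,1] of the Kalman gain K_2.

step 1: x^-=[2.1060, -2.7400]  P^-=[1.0267 0.0550; 0.0550 0.3900]  H_jac=[-0.5100 0.0000; 0.0000 0.3909]  S=[0.7371 -0.0060; -0.0060 0.5296]  K=[-0.7102 0.0326; -0.0357 0.2875]  nu=[1.6298, 1.1804]  x^+=[0.9870, -2.4589]  P^+=[0.6541 0.0301; 0.0301 0.3452]
step 2: x^-=[0.7411, -2.4589]  P^-=[0.9336 0.0696; 0.0696 0.4052]  H_jac=[0.7377 0.0000; 0.0000 0.6309]  S=[0.9781 0.0374; 0.0374 0.6313]  K=[0.7031 0.0279; 0.0371 0.4027]  nu=[-1.6851, 1.8759]  x^+=[-0.3913, -1.7660]  P^+=[0.4481 0.0264; 0.0264 0.3003]

K[0,1] = 0.0279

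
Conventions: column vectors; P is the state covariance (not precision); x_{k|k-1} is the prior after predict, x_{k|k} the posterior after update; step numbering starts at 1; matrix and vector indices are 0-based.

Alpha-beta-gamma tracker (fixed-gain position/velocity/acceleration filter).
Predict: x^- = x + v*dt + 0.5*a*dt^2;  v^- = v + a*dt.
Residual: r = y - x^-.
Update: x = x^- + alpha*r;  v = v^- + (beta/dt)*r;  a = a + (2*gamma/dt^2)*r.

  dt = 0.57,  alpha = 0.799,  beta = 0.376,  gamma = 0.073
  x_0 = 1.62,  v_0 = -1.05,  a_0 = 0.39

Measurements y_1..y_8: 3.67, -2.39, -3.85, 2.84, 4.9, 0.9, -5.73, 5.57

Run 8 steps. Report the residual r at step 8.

step 1: x_pred=1.0849  r=2.5851  x^+=3.1504  v^+=0.8776  a^+=1.5517
step 2: x_pred=3.9027  r=-6.2927  x^+=-1.1252  v^+=-2.3889  a^+=-1.2761
step 3: x_pred=-2.6941  r=-1.1559  x^+=-3.6177  v^+=-3.8787  a^+=-1.7955
step 4: x_pred=-6.1202  r=8.9602  x^+=1.0390  v^+=1.0085  a^+=2.2310
step 5: x_pred=1.9762  r=2.9238  x^+=4.3123  v^+=4.2088  a^+=3.5448
step 6: x_pred=7.2872  r=-6.3872  x^+=2.1838  v^+=2.0160  a^+=0.6746
step 7: x_pred=3.4426  r=-9.1726  x^+=-3.8863  v^+=-3.6501  a^+=-3.4472
step 8: x_pred=-6.5269  r=12.0969  x^+=3.1385  v^+=2.3647  a^+=1.9887

resid = 12.0969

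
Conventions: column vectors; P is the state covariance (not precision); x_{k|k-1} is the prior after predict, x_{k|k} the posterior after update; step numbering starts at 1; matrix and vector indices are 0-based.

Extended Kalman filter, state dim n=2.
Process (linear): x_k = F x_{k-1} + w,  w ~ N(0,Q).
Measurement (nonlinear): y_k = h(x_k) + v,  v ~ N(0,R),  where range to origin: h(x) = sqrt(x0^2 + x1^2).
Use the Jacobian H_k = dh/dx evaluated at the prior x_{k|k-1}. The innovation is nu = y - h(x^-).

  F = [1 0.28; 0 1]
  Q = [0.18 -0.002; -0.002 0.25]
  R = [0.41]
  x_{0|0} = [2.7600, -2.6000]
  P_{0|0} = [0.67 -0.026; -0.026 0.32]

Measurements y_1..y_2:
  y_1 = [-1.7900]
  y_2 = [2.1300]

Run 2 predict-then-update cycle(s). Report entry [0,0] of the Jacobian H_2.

step 1: x^-=[2.0320, -2.6000]  P^-=[0.8605 0.0616; 0.0616 0.5700]  H_jac=[0.6158 -0.7879]  S=[1.0304]  K=[0.4672; -0.3991]  nu=[-5.0899]  x^+=[-0.3458, -0.5689]  P^+=[0.6357 0.2537; 0.2537 0.4059]
step 2: x^-=[-0.5051, -0.5689]  P^-=[0.9895 0.3653; 0.3653 0.6559]  H_jac=[-0.6639 -0.7478]  S=[1.5758]  K=[-0.5903; -0.4652]  nu=[1.3692]  x^+=[-1.3134, -1.2059]  P^+=[0.4404 -0.0674; -0.0674 0.3149]

H_jac[0,0] = -0.6639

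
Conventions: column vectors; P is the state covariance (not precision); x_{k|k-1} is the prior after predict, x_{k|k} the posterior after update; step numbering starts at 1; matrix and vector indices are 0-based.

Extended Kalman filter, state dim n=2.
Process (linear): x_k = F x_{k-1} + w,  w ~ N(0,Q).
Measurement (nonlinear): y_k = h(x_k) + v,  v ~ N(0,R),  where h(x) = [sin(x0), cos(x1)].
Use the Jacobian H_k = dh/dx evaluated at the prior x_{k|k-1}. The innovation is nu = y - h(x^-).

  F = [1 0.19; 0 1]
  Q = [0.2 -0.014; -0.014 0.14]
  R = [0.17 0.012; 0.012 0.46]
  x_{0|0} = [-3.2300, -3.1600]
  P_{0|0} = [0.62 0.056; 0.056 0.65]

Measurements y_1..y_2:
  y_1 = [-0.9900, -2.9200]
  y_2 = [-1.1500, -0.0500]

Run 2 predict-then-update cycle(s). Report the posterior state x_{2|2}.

step 1: x^-=[-3.8304, -3.1600]  P^-=[0.8647 0.1655; 0.1655 0.7900]  H_jac=[-0.7720 0.0000; 0.0000 -0.0184]  S=[0.6854 0.0144; 0.0144 0.4603]  K=[-0.9745 0.0238; -0.1859 -0.0258]  nu=[-1.6256, -1.9202]  x^+=[-2.2918, -2.8083]  P^+=[0.2142 0.0413; 0.0413 0.7659]
step 2: x^-=[-2.8254, -2.8083]  P^-=[0.4576 0.1728; 0.1728 0.9059]  H_jac=[-0.9504 0.0000; 0.0000 0.3272]  S=[0.5833 -0.0417; -0.0417 0.5570]  K=[-0.7422 0.0459; -0.2449 0.5138]  nu=[-0.8390, 0.8950]  x^+=[-2.1615, -2.1431]  P^+=[0.1322 0.0373; 0.0373 0.7134]

x_post = [-2.1615, -2.1431]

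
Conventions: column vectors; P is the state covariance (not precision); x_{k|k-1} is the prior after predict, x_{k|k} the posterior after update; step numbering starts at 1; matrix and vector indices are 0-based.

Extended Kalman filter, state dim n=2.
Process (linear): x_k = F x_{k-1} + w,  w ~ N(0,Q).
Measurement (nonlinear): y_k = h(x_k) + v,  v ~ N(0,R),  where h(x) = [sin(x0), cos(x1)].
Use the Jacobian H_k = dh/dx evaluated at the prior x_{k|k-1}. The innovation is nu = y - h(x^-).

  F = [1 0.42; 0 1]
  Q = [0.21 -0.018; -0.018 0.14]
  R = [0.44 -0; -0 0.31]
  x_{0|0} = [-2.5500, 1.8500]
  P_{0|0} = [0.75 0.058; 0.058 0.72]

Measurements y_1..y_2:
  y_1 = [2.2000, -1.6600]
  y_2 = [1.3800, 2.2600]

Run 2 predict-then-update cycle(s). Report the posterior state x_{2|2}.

x_post = [-2.4689, 1.4669]

step 1: x^-=[-1.7730, 1.8500]  P^-=[1.1357 0.3424; 0.3424 0.8600]  H_jac=[-0.2008 0.0000; 0.0000 -0.9613]  S=[0.4858 0.0661; 0.0661 1.1047]  K=[-0.4325 -0.2721; -0.0400 -0.7460]  nu=[3.1796, -1.3844]  x^+=[-2.7715, 2.7554]  P^+=[0.9475 0.0877; 0.0877 0.2406]
step 2: x^-=[-1.6142, 2.7554]  P^-=[1.2737 0.1708; 0.1708 0.3806]  H_jac=[-0.0434 0.0000; 0.0000 -0.3767]  S=[0.4424 0.0028; 0.0028 0.3640]  K=[-0.1238 -0.1758; -0.0143 -0.3937]  nu=[2.3791, 3.1863]  x^+=[-2.4689, 1.4669]  P^+=[1.2555 0.1447; 0.1447 0.3240]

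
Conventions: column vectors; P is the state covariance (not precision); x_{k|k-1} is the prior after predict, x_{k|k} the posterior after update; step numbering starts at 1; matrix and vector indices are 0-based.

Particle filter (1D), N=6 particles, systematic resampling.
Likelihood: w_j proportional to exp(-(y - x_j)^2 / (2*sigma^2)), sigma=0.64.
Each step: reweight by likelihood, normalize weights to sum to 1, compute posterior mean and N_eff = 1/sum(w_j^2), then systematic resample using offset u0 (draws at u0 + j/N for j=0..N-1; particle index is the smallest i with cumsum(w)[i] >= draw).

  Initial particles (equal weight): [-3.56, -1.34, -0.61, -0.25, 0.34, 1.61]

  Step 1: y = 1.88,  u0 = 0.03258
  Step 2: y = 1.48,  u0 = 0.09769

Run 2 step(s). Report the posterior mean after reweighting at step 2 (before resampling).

step 1: w=[0.0000, 0.0000, 0.0005, 0.0040, 0.0567, 0.9387]  mean=1.5292  Neff=1.1307  idx=[4, 5, 5, 5, 5, 5]
step 2: w=[0.0401, 0.1920, 0.1920, 0.1920, 0.1920, 0.1920]  mean=1.5591  Neff=5.3796  idx=[1, 2, 3, 3, 4, 5]

post_mean = 1.5591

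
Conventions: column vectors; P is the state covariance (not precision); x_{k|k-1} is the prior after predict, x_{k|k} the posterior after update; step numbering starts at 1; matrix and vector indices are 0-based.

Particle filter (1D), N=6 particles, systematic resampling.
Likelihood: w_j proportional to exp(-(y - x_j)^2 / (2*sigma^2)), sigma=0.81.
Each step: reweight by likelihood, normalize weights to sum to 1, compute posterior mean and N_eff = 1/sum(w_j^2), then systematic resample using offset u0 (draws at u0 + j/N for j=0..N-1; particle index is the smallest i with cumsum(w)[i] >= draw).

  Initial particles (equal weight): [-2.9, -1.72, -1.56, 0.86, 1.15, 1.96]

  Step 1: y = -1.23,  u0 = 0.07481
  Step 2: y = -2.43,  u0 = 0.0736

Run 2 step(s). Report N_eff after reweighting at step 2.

step 1: w=[0.0621, 0.4333, 0.4788, 0.0186, 0.0069, 0.0002]  mean=-1.6478  Neff=2.3740  idx=[1, 1, 1, 2, 2, 2]
step 2: w=[0.1827, 0.1827, 0.1827, 0.1507, 0.1507, 0.1507]  mean=-1.6477  Neff=5.9452  idx=[0, 1, 2, 3, 4, 5]

N_eff = 5.9452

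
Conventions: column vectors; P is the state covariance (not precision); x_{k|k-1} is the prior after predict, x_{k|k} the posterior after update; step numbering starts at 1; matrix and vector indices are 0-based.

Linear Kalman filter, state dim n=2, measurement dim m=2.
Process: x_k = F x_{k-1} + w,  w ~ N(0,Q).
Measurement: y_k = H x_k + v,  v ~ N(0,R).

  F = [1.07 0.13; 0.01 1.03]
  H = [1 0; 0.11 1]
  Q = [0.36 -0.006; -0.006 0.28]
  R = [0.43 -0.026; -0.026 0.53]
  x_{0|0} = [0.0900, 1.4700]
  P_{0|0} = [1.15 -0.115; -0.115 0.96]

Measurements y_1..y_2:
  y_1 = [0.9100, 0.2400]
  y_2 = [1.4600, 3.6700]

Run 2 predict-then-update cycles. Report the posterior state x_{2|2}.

step 1: x^-=[0.2874, 1.5150]  P^-=[1.6609 0.0080; 0.0080 1.2962]  S=[2.0909 0.1647; 0.1647 1.8481]  K=[0.7918 0.0326; -0.0518 0.7065]  nu=[0.6226, -1.3066]  x^+=[0.7377, 0.5596]  P^+=[0.3396 -0.0407; -0.0407 0.3803]
step 2: x^-=[0.8621, 0.5838]  P^-=[0.7439 0.0037; 0.0037 0.6826]  S=[1.1739 0.0595; 0.0595 1.2224]  K=[0.6317 0.0392; -0.0252 0.5600]  nu=[0.5979, 2.9914]  x^+=[1.3571, 2.2438]  P^+=[0.2706 -0.0254; -0.0254 0.3002]

x_post = [1.3571, 2.2438]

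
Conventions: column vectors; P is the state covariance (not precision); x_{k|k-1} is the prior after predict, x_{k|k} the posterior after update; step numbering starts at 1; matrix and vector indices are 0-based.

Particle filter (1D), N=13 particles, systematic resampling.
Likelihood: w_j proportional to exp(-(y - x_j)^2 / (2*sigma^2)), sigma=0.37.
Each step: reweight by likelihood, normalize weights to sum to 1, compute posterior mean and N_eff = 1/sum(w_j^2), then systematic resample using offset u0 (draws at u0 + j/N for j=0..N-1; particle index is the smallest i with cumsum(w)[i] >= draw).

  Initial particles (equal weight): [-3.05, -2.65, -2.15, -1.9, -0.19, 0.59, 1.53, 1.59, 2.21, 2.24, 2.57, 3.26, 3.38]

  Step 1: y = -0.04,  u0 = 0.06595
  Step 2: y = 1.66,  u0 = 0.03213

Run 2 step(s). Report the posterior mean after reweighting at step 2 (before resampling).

step 1: w=[0.0000, 0.0000, 0.0000, 0.0000, 0.7968, 0.2030, 0.0001, 0.0001, 0.0000, 0.0000, 0.0000, 0.0000, 0.0000]  mean=-0.0314  Neff=1.4790  idx=[4, 4, 4, 4, 4, 4, 4, 4, 4, 4, 5, 5, 5]
step 2: w=[0.0001, 0.0001, 0.0001, 0.0001, 0.0001, 0.0001, 0.0001, 0.0001, 0.0001, 0.0001, 0.3331, 0.3331, 0.3331]  mean=0.5894  Neff=3.0049  idx=[10, 10, 10, 10, 11, 11, 11, 11, 11, 12, 12, 12, 12]

post_mean = 0.5894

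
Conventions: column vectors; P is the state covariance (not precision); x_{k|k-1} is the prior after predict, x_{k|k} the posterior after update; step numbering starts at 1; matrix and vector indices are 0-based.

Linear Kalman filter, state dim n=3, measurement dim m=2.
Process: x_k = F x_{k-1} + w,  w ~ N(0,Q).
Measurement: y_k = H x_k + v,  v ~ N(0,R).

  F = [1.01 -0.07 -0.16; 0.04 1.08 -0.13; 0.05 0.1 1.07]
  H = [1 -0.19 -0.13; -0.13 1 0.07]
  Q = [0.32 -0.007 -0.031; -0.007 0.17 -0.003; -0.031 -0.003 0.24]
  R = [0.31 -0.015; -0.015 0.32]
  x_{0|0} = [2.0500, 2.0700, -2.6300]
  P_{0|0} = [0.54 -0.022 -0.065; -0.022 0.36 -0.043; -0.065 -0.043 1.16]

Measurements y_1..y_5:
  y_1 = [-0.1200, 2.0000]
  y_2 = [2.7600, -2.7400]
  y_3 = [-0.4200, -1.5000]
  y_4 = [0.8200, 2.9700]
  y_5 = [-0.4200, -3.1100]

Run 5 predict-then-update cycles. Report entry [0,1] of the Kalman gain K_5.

step 1: x^-=[2.3464, 2.6595, -2.5046]  P^-=[0.9255 0.0038 -0.2728; 0.0038 0.6212 -0.1772; -0.2728 -0.1772 1.5567]  S=[1.3449 -0.2620; -0.2620 0.9437]  K=[0.7252 0.0576; 0.0610 0.6616; -0.3542 -0.1330]  nu=[-2.2867, -0.1791]  x^+=[0.6779, 2.4014, -1.6709]  P^+=[0.2370 0.0349 0.0492; 0.0349 0.2243 -0.1286; 0.0492 -0.1286 1.3959]
step 2: x^-=[0.7839, 2.8379, -1.5138]  P^-=[0.5748 0.0669 -0.1917; 0.0669 0.4942 -0.3156; -0.1917 -0.3156 1.8191]  S=[0.9422 -0.1031; -0.1031 0.7748]  K=[0.6292 0.0563; 0.0815 0.6090; -0.4199 -0.2666]  nu=[2.3185, -5.3700]  x^+=[1.9404, -0.2436, -1.0556]  P^+=[0.2067 0.0320 0.0492; 0.0320 0.2108 -0.1861; 0.0492 -0.1861 1.6210]
step 3: x^-=[2.1458, -0.0482, -1.0568]  P^-=[0.5488 0.0776 -0.2268; 0.0776 0.4982 -0.4143; -0.2268 -0.4143 2.0642]  S=[0.9206 -0.0806; -0.0806 0.7635]  K=[0.6167 0.0525; 0.0935 0.6111; -0.4843 -0.3659]  nu=[-2.7123, -1.0989]  x^+=[0.4154, -0.9734, 0.6588]  P^+=[0.2018 0.0308 0.0426; 0.0308 0.2142 -0.2285; 0.0426 -0.2285 1.7747]
step 4: x^-=[0.3823, -1.1202, 0.6284]  P^-=[0.5491 0.0869 -0.2566; 0.0869 0.5165 -0.4841; -0.2566 -0.4841 2.2304]  S=[0.9252 -0.0687; -0.0687 0.7710]  K=[0.6155 0.0517; 0.1019 0.6204; -0.5232 -0.4287]  nu=[0.3065, 4.0960]  x^+=[0.7827, 1.4520, -1.2878]  P^+=[0.2009 0.0307 0.0384; 0.0307 0.2188 -0.2550; 0.0384 -0.2550 1.8663]
step 5: x^-=[0.8949, 1.7669, -1.1936]  P^-=[0.5513 0.0933 -0.2745; 0.0933 0.5310 -0.5267; -0.2745 -0.5267 2.3293]  S=[0.9297 -0.0615; -0.0615 0.7787]  K=[0.6157 0.0517; 0.1070 0.6274; -0.5440 -0.4642]  nu=[-1.1344, -4.6770]  x^+=[-0.0455, -1.2888, 1.5946]  P^+=[0.2007 0.0309 0.0363; 0.0309 0.2221 -0.2699; 0.0363 -0.2699 1.9174]

K[0,1] = 0.0517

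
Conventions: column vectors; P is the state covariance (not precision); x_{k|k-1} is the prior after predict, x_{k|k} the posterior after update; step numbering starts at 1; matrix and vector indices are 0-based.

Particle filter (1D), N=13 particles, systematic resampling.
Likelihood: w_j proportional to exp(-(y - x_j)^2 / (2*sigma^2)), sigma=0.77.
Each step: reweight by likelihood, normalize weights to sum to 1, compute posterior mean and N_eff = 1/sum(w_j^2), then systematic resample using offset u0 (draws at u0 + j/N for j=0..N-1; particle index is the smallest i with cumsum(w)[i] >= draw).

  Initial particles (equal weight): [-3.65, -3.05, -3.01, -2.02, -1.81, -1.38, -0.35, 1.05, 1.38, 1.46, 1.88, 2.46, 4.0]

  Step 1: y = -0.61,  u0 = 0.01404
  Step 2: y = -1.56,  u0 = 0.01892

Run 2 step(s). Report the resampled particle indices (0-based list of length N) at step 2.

resampled_idx = [0, 0, 1, 2, 2, 3, 4, 4, 5, 6, 6, 8, 10]

step 1: w=[0.0002, 0.0030, 0.0035, 0.0844, 0.1340, 0.2737, 0.4263, 0.0442, 0.0160, 0.0122, 0.0024, 0.0002, 0.0000]  mean=-0.8691  Neff=3.5198  idx=[3, 3, 4, 5, 5, 5, 5, 6, 6, 6, 6, 6, 7]
step 2: w=[0.1049, 0.1049, 0.1190, 0.1221, 0.1221, 0.1221, 0.1221, 0.0365, 0.0365, 0.0365, 0.0365, 0.0365, 0.0004]  mean=-1.3766  Neff=9.7617  idx=[0, 0, 1, 2, 2, 3, 4, 4, 5, 6, 6, 8, 10]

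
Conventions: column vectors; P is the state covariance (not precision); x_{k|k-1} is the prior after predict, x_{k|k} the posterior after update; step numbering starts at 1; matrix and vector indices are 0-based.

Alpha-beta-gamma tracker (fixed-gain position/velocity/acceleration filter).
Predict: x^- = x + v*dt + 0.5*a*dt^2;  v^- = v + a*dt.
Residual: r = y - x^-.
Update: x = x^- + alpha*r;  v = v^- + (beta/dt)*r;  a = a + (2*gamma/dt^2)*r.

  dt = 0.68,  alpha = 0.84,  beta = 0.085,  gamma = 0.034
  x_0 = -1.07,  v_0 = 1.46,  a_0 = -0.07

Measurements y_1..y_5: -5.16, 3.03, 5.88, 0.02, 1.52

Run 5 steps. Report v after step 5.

step 1: x_pred=-0.0934  r=-5.0666  x^+=-4.3493  v^+=0.7791  a^+=-0.8151
step 2: x_pred=-4.0080  r=7.0380  x^+=1.9039  v^+=1.1046  a^+=0.2199
step 3: x_pred=2.7059  r=3.1741  x^+=5.3721  v^+=1.6509  a^+=0.6867
step 4: x_pred=6.6535  r=-6.6335  x^+=1.0814  v^+=1.2886  a^+=-0.2888
step 5: x_pred=1.8909  r=-0.3709  x^+=1.5793  v^+=1.0459  a^+=-0.3434

v_post = 1.0459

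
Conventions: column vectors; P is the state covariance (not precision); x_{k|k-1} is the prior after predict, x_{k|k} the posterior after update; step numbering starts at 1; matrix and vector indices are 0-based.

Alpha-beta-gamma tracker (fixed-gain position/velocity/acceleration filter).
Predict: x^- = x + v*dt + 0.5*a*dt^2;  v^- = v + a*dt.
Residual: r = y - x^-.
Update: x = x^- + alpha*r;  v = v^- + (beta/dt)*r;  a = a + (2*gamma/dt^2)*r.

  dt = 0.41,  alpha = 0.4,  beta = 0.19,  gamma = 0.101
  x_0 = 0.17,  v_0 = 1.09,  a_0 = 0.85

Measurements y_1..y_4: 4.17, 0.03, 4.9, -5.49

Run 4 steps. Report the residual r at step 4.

resid = -11.5499

step 1: x_pred=0.6883  r=3.4817  x^+=2.0810  v^+=3.0520  a^+=5.0338
step 2: x_pred=3.7554  r=-3.7254  x^+=2.2652  v^+=3.3894  a^+=0.5571
step 3: x_pred=3.7017  r=1.1983  x^+=4.1810  v^+=4.1731  a^+=1.9970
step 4: x_pred=6.0599  r=-11.5499  x^+=1.4399  v^+=-0.3605  a^+=-11.8820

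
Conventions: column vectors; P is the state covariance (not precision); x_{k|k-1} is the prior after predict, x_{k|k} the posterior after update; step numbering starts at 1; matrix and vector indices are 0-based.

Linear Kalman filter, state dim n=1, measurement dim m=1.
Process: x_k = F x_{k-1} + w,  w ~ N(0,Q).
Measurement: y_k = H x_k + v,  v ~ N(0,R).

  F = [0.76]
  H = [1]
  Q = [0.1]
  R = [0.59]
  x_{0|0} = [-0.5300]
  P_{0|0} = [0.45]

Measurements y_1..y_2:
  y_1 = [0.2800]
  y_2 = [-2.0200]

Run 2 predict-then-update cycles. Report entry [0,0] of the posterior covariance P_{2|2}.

step 1: x^-=[-0.4028]  P^-=[0.3599]  S=[0.9499]  K=[0.3789]  nu=[0.6828]  x^+=[-0.1441]  P^+=[0.2235]
step 2: x^-=[-0.1095]  P^-=[0.2291]  S=[0.8191]  K=[0.2797]  nu=[-1.9105]  x^+=[-0.6439]  P^+=[0.1650]

P_post[0,0] = 0.1650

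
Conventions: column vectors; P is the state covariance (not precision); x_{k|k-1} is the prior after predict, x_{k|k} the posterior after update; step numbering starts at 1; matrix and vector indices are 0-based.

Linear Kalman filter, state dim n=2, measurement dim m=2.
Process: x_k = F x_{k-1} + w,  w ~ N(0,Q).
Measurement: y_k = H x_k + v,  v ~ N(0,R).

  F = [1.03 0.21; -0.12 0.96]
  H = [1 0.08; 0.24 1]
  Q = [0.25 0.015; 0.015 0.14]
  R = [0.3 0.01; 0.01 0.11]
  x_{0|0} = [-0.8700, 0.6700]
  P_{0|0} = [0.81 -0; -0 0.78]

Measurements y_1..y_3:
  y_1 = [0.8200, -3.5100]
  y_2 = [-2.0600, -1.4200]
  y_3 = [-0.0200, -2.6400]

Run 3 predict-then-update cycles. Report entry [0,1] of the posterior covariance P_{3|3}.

step 1: x^-=[-0.7554, 0.7476]  P^-=[1.1437 0.0721; 0.0721 0.8705]  S=[1.4608 0.4277; 0.4277 1.0810]  K=[0.7838 0.0106; -0.1622 0.8854]  nu=[1.5156, -4.0763]  x^+=[0.3893, -3.1075]  P^+=[0.2391 -0.0484; -0.0484 0.1074]
step 2: x^-=[-0.2516, -3.0299]  P^-=[0.4875 -0.0395; -0.0395 0.2536]  S=[0.7828 0.1070; 0.1070 0.3727]  K=[0.6144 0.0315; -0.1188 0.6890]  nu=[-1.5661, 1.6703]  x^+=[-1.1612, -1.6930]  P^+=[0.1875 -0.0354; -0.0354 0.0831]
step 3: x^-=[-1.5516, -1.4860]  P^-=[0.4372 -0.0255; -0.0255 0.2274]  S=[0.7346 0.1071; 0.1071 0.3504]  K=[0.5855 0.0477; -0.1068 0.6643]  nu=[1.6504, -0.7817]  x^+=[-0.6225, -2.1816]  P^+=[0.1787 -0.0318; -0.0318 0.0796]

P_post[0,1] = -0.0318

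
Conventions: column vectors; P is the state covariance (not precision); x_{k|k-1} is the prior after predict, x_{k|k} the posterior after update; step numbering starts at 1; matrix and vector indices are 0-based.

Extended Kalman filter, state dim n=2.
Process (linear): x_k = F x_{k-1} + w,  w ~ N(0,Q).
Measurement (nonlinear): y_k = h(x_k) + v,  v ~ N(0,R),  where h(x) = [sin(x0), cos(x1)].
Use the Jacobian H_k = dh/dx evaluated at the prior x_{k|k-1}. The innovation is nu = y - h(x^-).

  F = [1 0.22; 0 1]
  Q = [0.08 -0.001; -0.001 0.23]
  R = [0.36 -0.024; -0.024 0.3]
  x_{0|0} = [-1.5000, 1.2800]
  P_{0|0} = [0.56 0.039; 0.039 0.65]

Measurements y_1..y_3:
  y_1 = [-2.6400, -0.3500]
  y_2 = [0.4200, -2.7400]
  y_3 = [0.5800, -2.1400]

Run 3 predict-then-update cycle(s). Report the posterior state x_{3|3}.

x_post = [0.0844, 3.1686]

step 1: x^-=[-1.2184, 1.2800]  P^-=[0.6886 0.1810; 0.1810 0.8800]  H_jac=[0.3451 0.0000; 0.0000 -0.9580]  S=[0.4420 -0.0838; -0.0838 1.1077]  K=[0.5154 -0.1175; -0.0031 -0.7613]  nu=[-1.7015, -0.6367]  x^+=[-2.0205, 1.7700]  P^+=[0.5457 0.0497; 0.0497 0.2383]
step 2: x^-=[-1.6311, 1.7700]  P^-=[0.6592 0.1012; 0.1012 0.4683]  H_jac=[-0.0602 0.0000; 0.0000 -0.9802]  S=[0.3624 -0.0180; -0.0180 0.7500]  K=[-0.1163 -0.1350; -0.0473 -0.6132]  nu=[1.4182, -2.5421]  x^+=[-1.4528, 3.2618]  P^+=[0.6412 0.0385; 0.0385 0.1865]
step 3: x^-=[-0.7352, 3.2618]  P^-=[0.7471 0.0785; 0.0785 0.4165]  H_jac=[0.7417 0.0000; 0.0000 0.1199]  S=[0.7710 -0.0170; -0.0170 0.3060]  K=[0.7203 0.0708; 0.0792 0.1677]  nu=[1.2508, -1.1472]  x^+=[0.0844, 3.1686]  P^+=[0.3473 0.0330; 0.0330 0.4035]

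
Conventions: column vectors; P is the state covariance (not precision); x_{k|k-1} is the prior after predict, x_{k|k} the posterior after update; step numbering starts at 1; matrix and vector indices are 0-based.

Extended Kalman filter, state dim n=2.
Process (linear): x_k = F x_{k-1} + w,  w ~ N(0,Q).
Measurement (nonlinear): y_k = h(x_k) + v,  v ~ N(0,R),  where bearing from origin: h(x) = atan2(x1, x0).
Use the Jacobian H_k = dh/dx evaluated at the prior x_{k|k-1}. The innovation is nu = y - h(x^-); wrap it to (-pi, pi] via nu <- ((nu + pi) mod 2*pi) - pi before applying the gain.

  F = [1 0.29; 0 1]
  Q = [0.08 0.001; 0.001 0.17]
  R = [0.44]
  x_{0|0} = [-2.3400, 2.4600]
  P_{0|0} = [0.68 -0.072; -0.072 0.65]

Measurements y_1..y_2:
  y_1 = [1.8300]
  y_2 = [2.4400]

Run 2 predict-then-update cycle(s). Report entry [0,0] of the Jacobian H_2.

H_jac[0,0] = -0.3594

step 1: x^-=[-1.6266, 2.4600]  P^-=[0.7729 0.1175; 0.1175 0.8200]  H_jac=[-0.2828 -0.1870]  S=[0.5429]  K=[-0.4431; -0.3437]  nu=[-0.3250]  x^+=[-1.4826, 2.5717]  P^+=[0.6663 0.0348; 0.0348 0.7559]
step 2: x^-=[-0.7368, 2.5717]  P^-=[0.8301 0.2550; 0.2550 0.9259]  H_jac=[-0.3594 -0.1030]  S=[0.5759]  K=[-0.5636; -0.3247]  nu=[0.5902]  x^+=[-1.0694, 2.3801]  P^+=[0.6472 0.1497; 0.1497 0.8652]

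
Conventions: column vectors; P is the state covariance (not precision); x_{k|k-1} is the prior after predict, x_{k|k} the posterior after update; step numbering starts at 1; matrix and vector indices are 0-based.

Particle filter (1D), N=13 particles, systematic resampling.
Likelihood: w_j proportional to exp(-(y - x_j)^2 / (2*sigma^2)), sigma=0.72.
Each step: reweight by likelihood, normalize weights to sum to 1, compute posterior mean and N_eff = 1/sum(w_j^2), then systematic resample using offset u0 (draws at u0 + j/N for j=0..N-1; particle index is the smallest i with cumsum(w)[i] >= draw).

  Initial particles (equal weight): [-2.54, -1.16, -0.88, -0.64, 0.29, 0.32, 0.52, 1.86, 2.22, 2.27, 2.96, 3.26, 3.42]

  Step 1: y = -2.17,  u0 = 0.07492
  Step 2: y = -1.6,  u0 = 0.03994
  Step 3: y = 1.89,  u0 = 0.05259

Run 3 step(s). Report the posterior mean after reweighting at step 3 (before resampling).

post_mean = -0.9757

step 1: w=[0.5610, 0.2393, 0.1286, 0.0670, 0.0019, 0.0016, 0.0006, 0.0000, 0.0000, 0.0000, 0.0000, 0.0000, 0.0000]  mean=-1.8573  Neff=2.5442  idx=[0, 0, 0, 0, 0, 0, 0, 1, 1, 1, 2, 2, 5]
step 2: w=[0.0635, 0.0635, 0.0635, 0.0635, 0.0635, 0.0635, 0.0635, 0.1235, 0.1235, 0.1235, 0.0903, 0.0903, 0.0043]  mean=-1.7165  Neff=11.0689  idx=[0, 1, 3, 4, 5, 6, 7, 8, 8, 9, 9, 10, 11]
step 3: w=[0.0000, 0.0000, 0.0000, 0.0000, 0.0000, 0.0000, 0.0684, 0.0684, 0.0684, 0.0684, 0.0684, 0.3291, 0.3291]  mean=-0.9757  Neff=4.1668  idx=[6, 7, 9, 10, 11, 11, 11, 11, 11, 12, 12, 12, 12]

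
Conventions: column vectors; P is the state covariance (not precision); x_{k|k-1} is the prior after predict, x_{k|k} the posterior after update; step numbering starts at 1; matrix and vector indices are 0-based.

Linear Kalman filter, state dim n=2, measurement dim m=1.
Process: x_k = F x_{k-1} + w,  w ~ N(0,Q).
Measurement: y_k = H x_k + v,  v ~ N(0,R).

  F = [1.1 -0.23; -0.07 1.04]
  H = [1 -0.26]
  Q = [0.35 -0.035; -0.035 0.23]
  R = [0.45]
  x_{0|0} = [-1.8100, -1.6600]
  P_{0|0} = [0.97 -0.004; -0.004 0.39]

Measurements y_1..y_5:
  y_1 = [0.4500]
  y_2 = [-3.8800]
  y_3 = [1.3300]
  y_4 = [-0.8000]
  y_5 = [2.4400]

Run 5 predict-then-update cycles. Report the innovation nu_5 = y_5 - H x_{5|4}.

innov = [2.5600]

step 1: x^-=[-1.6092, -1.5997]  P^-=[1.5464 -0.2076; -0.2076 0.6572]  S=[2.1487]  K=[0.7448; -0.1761]  nu=[1.6433]  x^+=[-0.3853, -1.8891]  P^+=[0.3545 0.0743; 0.0743 0.5905]
step 2: x^-=[0.0106, -1.9377]  P^-=[0.7726 -0.1174; -0.1174 0.8596]  S=[1.3417]  K=[0.5985; -0.2541]  nu=[-4.3945]  x^+=[-2.6196, -0.8213]  P^+=[0.2919 0.0866; 0.0866 0.7730]
step 3: x^-=[-2.6927, -0.6707]  P^-=[0.7002 -0.1419; -0.1419 1.0549]  S=[1.2953]  K=[0.5691; -0.3213]  nu=[3.8483]  x^+=[-0.5028, -1.9070]  P^+=[0.2808 0.0949; 0.0949 0.9212]
step 4: x^-=[-0.1144, -1.9481]  P^-=[0.6904 -0.1668; -0.1668 1.2139]  S=[1.3092]  K=[0.5605; -0.3685]  nu=[-1.1921]  x^+=[-0.7826, -1.5089]  P^+=[0.2791 0.1036; 0.1036 1.0361]
step 5: x^-=[-0.5138, -1.5144]  P^-=[0.6902 -0.1842; -0.1842 1.3370]  S=[1.3263]  K=[0.5565; -0.4010]  nu=[2.5600]  x^+=[0.9108, -2.5409]  P^+=[0.2795 0.1117; 0.1117 1.1238]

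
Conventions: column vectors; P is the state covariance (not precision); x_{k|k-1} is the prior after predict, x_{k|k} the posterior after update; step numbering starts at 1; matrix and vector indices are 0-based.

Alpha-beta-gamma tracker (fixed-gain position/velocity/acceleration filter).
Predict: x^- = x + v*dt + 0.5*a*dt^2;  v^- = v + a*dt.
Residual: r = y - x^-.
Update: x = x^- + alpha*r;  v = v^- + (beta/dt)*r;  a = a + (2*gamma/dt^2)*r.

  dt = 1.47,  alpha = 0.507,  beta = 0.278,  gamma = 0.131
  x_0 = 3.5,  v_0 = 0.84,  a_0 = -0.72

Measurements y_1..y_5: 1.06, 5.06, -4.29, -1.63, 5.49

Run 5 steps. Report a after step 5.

a_post = 1.5592

step 1: x_pred=3.9569  r=-2.8969  x^+=2.4882  v^+=-0.7662  a^+=-1.0712
step 2: x_pred=0.2044  r=4.8556  x^+=2.6662  v^+=-1.4227  a^+=-0.4825
step 3: x_pred=0.0535  r=-4.3435  x^+=-2.1487  v^+=-2.9534  a^+=-1.0091
step 4: x_pred=-7.5805  r=5.9505  x^+=-4.5636  v^+=-3.3115  a^+=-0.2877
step 5: x_pred=-9.7423  r=15.2323  x^+=-2.0195  v^+=-0.8537  a^+=1.5592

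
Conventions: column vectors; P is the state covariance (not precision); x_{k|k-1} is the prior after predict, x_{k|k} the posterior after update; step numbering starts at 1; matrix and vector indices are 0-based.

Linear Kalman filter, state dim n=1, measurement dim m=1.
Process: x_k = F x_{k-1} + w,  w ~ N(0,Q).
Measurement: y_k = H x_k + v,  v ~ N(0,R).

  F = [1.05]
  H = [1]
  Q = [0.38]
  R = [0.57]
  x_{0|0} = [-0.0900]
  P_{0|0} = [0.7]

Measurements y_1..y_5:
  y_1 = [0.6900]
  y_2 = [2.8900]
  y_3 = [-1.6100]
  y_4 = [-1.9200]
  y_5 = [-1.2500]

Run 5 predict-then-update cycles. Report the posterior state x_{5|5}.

x_post = [-1.2131]

step 1: x^-=[-0.0945]  P^-=[1.1518]  S=[1.7218]  K=[0.6689]  nu=[0.7845]  x^+=[0.4303]  P^+=[0.3813]
step 2: x^-=[0.4518]  P^-=[0.8004]  S=[1.3704]  K=[0.5841]  nu=[2.4382]  x^+=[1.8758]  P^+=[0.3329]
step 3: x^-=[1.9696]  P^-=[0.7470]  S=[1.3170]  K=[0.5672]  nu=[-3.5796]  x^+=[-0.0608]  P^+=[0.3233]
step 4: x^-=[-0.0638]  P^-=[0.7364]  S=[1.3064]  K=[0.5637]  nu=[-1.8562]  x^+=[-1.1101]  P^+=[0.3213]
step 5: x^-=[-1.1657]  P^-=[0.7342]  S=[1.3042]  K=[0.5630]  nu=[-0.0843]  x^+=[-1.2131]  P^+=[0.3209]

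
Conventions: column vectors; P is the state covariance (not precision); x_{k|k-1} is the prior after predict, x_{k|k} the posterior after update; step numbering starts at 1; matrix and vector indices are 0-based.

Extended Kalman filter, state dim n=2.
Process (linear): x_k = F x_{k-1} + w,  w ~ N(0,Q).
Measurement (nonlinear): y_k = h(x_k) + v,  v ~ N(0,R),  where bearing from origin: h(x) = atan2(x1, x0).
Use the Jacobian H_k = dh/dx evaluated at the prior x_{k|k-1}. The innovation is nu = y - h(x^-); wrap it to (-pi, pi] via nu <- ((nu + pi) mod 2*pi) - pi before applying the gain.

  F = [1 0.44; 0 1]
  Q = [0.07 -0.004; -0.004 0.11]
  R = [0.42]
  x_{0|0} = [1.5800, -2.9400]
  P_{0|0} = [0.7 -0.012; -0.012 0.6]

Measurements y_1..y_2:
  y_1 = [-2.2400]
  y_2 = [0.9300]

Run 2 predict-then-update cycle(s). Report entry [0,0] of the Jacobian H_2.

H_jac[0,0] = 0.2604

step 1: x^-=[0.2864, -2.9400]  P^-=[0.8756 0.2480; 0.2480 0.7100]  H_jac=[0.3369 0.0328]  S=[0.5257]  K=[0.5767; 0.2033]  nu=[-0.7663]  x^+=[-0.1556, -3.0958]  P^+=[0.7008 0.1864; 0.1864 0.6883]
step 2: x^-=[-1.5177, -3.0958]  P^-=[1.0680 0.4852; 0.4852 0.7983]  H_jac=[0.2604 -0.1277]  S=[0.4732]  K=[0.4569; 0.0517]  nu=[2.9566]  x^+=[-0.1669, -2.9431]  P^+=[0.9692 0.4740; 0.4740 0.7970]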